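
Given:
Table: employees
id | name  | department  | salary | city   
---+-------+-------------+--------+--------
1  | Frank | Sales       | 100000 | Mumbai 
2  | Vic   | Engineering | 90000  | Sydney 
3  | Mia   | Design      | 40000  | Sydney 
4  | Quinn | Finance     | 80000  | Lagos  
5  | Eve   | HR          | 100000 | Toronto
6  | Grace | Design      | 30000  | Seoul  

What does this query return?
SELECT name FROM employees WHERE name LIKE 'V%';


LIKE 'V%' matches names starting with 'V'
Matching: 1

1 rows:
Vic


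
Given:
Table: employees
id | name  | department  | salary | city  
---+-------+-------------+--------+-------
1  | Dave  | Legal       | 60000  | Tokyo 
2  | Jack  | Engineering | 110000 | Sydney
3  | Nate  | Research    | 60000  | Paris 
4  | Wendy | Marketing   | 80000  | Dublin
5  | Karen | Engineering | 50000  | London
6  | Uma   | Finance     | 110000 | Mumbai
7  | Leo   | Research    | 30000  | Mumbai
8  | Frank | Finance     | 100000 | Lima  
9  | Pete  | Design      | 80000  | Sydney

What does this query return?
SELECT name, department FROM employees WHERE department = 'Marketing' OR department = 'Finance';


Filtering: department = 'Marketing' OR 'Finance'
Matching: 3 rows

3 rows:
Wendy, Marketing
Uma, Finance
Frank, Finance


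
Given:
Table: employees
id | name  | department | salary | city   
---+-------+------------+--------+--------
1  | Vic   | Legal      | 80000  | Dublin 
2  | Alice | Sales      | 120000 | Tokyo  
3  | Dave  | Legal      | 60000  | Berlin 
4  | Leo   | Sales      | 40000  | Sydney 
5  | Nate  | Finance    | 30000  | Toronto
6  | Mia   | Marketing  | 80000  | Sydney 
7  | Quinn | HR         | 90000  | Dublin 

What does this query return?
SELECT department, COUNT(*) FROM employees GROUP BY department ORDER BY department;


Assigning each row to its department group:
  Vic -> Legal
  Alice -> Sales
  Dave -> Legal
  Leo -> Sales
  Nate -> Finance
  Mia -> Marketing
  Quinn -> HR


5 groups:
Finance, 1
HR, 1
Legal, 2
Marketing, 1
Sales, 2


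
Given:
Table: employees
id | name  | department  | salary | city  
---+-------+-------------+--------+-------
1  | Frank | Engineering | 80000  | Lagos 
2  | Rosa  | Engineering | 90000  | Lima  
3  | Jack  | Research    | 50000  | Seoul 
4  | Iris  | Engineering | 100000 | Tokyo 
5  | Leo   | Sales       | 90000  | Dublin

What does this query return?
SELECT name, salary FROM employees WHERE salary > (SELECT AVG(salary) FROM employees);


Subquery: AVG(salary) = 82000.0
Filtering: salary > 82000.0
  Rosa (90000) -> MATCH
  Iris (100000) -> MATCH
  Leo (90000) -> MATCH


3 rows:
Rosa, 90000
Iris, 100000
Leo, 90000


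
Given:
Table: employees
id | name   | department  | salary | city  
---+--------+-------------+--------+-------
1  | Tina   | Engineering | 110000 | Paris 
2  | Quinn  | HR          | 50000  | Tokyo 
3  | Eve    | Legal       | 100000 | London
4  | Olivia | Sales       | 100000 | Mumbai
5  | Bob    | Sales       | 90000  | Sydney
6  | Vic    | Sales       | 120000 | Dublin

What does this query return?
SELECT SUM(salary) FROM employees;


SUM(salary) = 110000 + 50000 + 100000 + 100000 + 90000 + 120000 = 570000

570000


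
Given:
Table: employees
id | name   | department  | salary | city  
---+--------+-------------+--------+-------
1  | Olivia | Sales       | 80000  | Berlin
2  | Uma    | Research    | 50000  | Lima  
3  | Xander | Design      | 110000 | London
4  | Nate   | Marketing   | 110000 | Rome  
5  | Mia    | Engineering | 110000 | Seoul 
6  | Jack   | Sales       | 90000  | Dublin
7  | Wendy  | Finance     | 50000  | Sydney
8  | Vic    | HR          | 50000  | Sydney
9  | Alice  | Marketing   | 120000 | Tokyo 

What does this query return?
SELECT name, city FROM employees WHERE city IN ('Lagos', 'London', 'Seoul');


Filtering: city IN ('Lagos', 'London', 'Seoul')
Matching: 2 rows

2 rows:
Xander, London
Mia, Seoul


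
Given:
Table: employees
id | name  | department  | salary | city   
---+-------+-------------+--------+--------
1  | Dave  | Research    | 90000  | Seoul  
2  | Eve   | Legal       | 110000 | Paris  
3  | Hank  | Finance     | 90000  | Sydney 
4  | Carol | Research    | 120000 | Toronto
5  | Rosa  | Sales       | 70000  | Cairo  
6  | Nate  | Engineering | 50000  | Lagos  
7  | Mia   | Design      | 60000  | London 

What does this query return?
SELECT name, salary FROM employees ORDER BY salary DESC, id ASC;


Sorting by salary DESC, then id ASC for ties

7 rows:
Carol, 120000
Eve, 110000
Dave, 90000
Hank, 90000
Rosa, 70000
Mia, 60000
Nate, 50000


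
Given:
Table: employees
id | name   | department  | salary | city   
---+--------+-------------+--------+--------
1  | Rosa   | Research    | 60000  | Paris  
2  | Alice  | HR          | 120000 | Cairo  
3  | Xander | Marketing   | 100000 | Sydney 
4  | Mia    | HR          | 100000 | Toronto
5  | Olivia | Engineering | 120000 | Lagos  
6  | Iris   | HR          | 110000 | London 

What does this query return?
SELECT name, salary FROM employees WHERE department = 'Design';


Filtering: department = 'Design'
Matching rows: 0

Empty result set (0 rows)


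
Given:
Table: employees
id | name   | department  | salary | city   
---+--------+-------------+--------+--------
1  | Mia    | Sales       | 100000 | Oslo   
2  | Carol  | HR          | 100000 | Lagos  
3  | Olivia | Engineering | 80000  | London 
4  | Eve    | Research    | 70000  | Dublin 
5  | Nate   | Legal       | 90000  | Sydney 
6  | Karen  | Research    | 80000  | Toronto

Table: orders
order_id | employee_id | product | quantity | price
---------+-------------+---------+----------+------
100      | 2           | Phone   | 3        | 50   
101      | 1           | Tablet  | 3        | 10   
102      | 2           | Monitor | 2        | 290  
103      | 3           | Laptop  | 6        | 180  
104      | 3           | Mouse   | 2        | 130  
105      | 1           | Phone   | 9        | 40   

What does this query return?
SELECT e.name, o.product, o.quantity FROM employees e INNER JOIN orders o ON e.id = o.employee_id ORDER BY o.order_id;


Joining employees.id = orders.employee_id:
  employee Carol (id=2) -> order Phone
  employee Mia (id=1) -> order Tablet
  employee Carol (id=2) -> order Monitor
  employee Olivia (id=3) -> order Laptop
  employee Olivia (id=3) -> order Mouse
  employee Mia (id=1) -> order Phone


6 rows:
Carol, Phone, 3
Mia, Tablet, 3
Carol, Monitor, 2
Olivia, Laptop, 6
Olivia, Mouse, 2
Mia, Phone, 9


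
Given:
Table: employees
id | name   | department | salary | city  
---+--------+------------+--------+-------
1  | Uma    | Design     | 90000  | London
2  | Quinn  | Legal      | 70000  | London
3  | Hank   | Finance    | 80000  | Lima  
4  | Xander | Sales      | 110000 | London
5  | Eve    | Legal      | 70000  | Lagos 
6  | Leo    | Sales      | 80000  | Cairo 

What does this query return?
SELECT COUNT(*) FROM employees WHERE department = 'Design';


Counting rows where department = 'Design'
  Uma -> MATCH


1


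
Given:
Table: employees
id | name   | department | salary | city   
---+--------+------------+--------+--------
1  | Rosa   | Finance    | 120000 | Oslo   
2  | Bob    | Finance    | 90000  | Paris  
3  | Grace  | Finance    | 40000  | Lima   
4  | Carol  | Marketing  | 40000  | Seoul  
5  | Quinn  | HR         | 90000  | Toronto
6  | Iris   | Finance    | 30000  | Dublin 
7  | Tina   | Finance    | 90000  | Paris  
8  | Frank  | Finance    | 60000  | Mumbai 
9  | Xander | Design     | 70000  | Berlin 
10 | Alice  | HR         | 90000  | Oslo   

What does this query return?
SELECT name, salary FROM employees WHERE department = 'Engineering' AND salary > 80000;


Filtering: department = 'Engineering' AND salary > 80000
Matching: 0 rows

Empty result set (0 rows)


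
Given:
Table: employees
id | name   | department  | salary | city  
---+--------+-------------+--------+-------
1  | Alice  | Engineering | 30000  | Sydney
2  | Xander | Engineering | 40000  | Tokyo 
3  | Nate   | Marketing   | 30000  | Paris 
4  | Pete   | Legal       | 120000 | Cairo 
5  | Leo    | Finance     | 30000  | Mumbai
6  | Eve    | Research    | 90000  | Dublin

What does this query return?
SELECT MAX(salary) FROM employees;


Salaries: 30000, 40000, 30000, 120000, 30000, 90000
MAX = 120000

120000


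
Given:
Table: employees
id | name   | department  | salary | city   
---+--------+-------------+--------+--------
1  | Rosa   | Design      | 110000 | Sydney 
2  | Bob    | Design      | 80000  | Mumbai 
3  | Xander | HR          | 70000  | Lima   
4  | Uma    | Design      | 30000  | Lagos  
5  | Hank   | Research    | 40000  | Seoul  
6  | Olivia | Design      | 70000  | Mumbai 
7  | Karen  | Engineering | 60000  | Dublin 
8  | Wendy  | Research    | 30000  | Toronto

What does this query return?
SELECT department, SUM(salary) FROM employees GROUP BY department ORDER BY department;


Summing salary within each department:
  Design: 110000 + 80000 + 30000 + 70000 = 290000
  Engineering: 60000 = 60000
  HR: 70000 = 70000
  Research: 40000 + 30000 = 70000


4 groups:
Design, 290000
Engineering, 60000
HR, 70000
Research, 70000


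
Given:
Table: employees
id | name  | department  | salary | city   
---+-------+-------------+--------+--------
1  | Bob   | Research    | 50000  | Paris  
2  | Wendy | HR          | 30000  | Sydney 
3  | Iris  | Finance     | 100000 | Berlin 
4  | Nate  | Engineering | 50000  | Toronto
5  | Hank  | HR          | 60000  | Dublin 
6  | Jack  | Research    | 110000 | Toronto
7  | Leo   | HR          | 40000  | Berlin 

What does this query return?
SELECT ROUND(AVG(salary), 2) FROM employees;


SUM(salary) = 440000
COUNT = 7
ROUND(AVG, 2) = ROUND(440000 / 7, 2) = 62857.14

62857.14


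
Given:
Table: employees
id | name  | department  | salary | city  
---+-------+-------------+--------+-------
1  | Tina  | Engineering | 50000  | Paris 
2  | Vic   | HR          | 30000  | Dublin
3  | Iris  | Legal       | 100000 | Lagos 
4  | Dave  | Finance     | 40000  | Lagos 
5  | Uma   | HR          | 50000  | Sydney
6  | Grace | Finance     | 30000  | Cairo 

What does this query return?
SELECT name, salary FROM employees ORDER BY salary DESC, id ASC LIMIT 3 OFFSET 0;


Sort by salary DESC (id ASC tiebreak), then skip 0 and take 3
Rows 1 through 3

3 rows:
Iris, 100000
Tina, 50000
Uma, 50000


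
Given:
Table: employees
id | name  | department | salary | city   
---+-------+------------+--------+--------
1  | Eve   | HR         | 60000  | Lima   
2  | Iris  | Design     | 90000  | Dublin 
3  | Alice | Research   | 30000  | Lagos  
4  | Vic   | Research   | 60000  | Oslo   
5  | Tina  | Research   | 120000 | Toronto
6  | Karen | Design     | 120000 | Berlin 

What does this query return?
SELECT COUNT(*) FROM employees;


COUNT(*) counts all rows

6


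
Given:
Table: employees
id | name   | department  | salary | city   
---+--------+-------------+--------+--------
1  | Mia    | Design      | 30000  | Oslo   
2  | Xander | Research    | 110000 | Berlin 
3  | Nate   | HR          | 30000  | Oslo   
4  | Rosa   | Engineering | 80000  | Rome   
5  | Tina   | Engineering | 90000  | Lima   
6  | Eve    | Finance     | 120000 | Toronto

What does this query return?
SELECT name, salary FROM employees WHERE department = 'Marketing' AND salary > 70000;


Filtering: department = 'Marketing' AND salary > 70000
Matching: 0 rows

Empty result set (0 rows)


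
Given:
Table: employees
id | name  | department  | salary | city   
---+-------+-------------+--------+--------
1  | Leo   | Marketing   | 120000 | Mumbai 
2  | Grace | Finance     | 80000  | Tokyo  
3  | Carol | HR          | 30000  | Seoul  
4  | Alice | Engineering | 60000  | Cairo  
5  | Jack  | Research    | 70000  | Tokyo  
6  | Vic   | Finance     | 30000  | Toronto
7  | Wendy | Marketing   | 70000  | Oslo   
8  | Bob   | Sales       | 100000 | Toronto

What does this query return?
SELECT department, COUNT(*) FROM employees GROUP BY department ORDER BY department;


Assigning each row to its department group:
  Leo -> Marketing
  Grace -> Finance
  Carol -> HR
  Alice -> Engineering
  Jack -> Research
  Vic -> Finance
  Wendy -> Marketing
  Bob -> Sales


6 groups:
Engineering, 1
Finance, 2
HR, 1
Marketing, 2
Research, 1
Sales, 1


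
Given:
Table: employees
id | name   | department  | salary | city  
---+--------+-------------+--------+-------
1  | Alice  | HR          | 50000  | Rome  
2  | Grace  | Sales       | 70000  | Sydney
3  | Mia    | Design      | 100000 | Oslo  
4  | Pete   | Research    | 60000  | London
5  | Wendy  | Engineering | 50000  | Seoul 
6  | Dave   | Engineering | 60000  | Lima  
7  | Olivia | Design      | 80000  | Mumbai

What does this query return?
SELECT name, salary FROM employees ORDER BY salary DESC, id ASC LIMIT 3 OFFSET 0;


Sort by salary DESC (id ASC tiebreak), then skip 0 and take 3
Rows 1 through 3

3 rows:
Mia, 100000
Olivia, 80000
Grace, 70000


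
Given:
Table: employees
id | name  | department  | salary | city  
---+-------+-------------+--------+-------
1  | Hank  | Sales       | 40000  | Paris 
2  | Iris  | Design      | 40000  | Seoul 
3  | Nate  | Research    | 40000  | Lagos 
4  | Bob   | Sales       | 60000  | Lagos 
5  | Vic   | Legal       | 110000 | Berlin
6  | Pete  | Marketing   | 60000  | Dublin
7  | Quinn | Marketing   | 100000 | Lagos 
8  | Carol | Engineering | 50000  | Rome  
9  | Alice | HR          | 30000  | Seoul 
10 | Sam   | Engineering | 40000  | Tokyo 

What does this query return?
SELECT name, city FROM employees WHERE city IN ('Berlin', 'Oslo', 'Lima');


Filtering: city IN ('Berlin', 'Oslo', 'Lima')
Matching: 1 rows

1 rows:
Vic, Berlin


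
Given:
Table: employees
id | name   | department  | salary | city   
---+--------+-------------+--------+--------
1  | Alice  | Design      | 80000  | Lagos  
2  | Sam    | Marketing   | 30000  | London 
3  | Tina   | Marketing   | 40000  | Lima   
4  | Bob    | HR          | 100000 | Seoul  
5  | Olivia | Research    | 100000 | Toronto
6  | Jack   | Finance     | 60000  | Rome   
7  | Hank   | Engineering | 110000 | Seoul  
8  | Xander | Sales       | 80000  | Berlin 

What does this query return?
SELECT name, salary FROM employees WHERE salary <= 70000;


Filtering: salary <= 70000
Matching: 3 rows

3 rows:
Sam, 30000
Tina, 40000
Jack, 60000


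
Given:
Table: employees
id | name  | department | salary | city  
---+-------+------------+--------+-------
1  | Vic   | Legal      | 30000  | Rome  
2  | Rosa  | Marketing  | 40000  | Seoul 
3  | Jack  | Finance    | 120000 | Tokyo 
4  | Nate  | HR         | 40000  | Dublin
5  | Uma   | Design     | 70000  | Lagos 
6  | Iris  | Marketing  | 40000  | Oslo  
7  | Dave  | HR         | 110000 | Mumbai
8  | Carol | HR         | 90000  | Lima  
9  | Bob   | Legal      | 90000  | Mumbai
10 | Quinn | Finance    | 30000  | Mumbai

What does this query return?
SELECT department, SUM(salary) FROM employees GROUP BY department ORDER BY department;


Summing salary within each department:
  Design: 70000 = 70000
  Finance: 120000 + 30000 = 150000
  HR: 40000 + 110000 + 90000 = 240000
  Legal: 30000 + 90000 = 120000
  Marketing: 40000 + 40000 = 80000


5 groups:
Design, 70000
Finance, 150000
HR, 240000
Legal, 120000
Marketing, 80000


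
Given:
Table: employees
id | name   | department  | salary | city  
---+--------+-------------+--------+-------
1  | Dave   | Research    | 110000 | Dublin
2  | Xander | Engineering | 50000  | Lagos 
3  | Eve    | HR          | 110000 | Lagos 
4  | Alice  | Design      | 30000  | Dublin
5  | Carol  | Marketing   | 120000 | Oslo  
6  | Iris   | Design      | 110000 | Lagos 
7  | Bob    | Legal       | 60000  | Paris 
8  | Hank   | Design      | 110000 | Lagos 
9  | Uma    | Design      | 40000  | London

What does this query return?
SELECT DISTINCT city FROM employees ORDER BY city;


All 'city' values (row order): Dublin, Lagos, Lagos, Dublin, Oslo, Lagos, Paris, Lagos, London
Removing duplicates leaves 5 unique value(s).

5 values:
Dublin
Lagos
London
Oslo
Paris


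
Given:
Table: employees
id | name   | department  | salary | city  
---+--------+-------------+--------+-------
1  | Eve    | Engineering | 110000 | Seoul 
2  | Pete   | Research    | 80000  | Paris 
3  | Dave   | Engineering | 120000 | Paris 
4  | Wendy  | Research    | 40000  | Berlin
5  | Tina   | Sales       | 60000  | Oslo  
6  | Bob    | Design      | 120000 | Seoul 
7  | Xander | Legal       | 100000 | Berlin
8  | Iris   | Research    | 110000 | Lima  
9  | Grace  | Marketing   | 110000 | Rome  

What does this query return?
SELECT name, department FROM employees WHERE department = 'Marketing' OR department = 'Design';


Filtering: department = 'Marketing' OR 'Design'
Matching: 2 rows

2 rows:
Bob, Design
Grace, Marketing


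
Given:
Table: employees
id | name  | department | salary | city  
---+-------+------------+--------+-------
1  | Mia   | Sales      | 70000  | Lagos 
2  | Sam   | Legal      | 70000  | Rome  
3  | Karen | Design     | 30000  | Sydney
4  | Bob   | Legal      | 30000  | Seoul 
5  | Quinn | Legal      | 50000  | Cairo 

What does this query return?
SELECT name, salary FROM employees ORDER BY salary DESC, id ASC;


Sorting by salary DESC, then id ASC for ties

5 rows:
Mia, 70000
Sam, 70000
Quinn, 50000
Karen, 30000
Bob, 30000


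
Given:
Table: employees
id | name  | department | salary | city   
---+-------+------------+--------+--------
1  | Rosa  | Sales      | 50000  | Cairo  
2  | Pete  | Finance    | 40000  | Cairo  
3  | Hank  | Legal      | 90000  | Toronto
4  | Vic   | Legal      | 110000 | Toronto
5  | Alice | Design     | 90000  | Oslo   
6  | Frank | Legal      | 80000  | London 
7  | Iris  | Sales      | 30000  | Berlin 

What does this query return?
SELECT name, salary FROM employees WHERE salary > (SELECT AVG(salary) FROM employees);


Subquery: AVG(salary) = 70000.0
Filtering: salary > 70000.0
  Hank (90000) -> MATCH
  Vic (110000) -> MATCH
  Alice (90000) -> MATCH
  Frank (80000) -> MATCH


4 rows:
Hank, 90000
Vic, 110000
Alice, 90000
Frank, 80000


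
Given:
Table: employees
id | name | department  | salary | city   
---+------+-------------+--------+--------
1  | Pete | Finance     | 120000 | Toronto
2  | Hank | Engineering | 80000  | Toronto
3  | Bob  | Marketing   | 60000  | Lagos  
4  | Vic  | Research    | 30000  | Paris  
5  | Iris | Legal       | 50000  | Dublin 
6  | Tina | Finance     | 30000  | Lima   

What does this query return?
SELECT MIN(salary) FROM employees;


Salaries: 120000, 80000, 60000, 30000, 50000, 30000
MIN = 30000

30000


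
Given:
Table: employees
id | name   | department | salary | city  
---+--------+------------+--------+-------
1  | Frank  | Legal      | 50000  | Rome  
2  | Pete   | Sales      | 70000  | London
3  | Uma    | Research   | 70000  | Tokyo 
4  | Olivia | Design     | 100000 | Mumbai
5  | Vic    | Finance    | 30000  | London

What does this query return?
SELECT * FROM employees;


SELECT * returns all 5 rows with all columns

5 rows:
1, Frank, Legal, 50000, Rome
2, Pete, Sales, 70000, London
3, Uma, Research, 70000, Tokyo
4, Olivia, Design, 100000, Mumbai
5, Vic, Finance, 30000, London


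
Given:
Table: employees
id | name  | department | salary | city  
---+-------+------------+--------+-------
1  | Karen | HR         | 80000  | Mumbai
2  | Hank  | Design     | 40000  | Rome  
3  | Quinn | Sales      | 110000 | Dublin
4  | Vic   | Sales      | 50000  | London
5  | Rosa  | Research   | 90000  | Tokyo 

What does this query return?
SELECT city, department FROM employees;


Projecting columns: city, department

5 rows:
Mumbai, HR
Rome, Design
Dublin, Sales
London, Sales
Tokyo, Research


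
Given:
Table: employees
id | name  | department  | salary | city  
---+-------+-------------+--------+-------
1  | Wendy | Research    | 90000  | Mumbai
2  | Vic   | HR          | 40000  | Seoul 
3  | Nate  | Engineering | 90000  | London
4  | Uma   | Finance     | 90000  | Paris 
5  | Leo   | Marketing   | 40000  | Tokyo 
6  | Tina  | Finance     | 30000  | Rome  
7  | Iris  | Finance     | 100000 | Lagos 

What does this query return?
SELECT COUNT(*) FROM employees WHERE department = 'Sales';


Counting rows where department = 'Sales'


0


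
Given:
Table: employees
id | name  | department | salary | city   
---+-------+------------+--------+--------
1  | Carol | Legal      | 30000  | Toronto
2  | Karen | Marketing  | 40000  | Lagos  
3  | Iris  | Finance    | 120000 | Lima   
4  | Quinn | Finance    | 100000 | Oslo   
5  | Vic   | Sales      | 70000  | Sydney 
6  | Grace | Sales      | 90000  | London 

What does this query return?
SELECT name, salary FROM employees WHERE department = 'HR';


Filtering: department = 'HR'
Matching rows: 0

Empty result set (0 rows)


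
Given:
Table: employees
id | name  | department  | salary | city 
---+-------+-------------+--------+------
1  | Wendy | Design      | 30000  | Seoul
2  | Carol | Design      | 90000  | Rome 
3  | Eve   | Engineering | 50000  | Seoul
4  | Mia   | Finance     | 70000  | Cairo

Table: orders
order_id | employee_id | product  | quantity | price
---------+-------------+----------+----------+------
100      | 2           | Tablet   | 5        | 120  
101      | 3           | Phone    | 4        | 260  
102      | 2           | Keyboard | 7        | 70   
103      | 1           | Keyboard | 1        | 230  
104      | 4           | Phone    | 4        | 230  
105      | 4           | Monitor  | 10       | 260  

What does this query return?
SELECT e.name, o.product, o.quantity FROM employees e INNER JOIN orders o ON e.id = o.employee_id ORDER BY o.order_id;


Joining employees.id = orders.employee_id:
  employee Carol (id=2) -> order Tablet
  employee Eve (id=3) -> order Phone
  employee Carol (id=2) -> order Keyboard
  employee Wendy (id=1) -> order Keyboard
  employee Mia (id=4) -> order Phone
  employee Mia (id=4) -> order Monitor


6 rows:
Carol, Tablet, 5
Eve, Phone, 4
Carol, Keyboard, 7
Wendy, Keyboard, 1
Mia, Phone, 4
Mia, Monitor, 10


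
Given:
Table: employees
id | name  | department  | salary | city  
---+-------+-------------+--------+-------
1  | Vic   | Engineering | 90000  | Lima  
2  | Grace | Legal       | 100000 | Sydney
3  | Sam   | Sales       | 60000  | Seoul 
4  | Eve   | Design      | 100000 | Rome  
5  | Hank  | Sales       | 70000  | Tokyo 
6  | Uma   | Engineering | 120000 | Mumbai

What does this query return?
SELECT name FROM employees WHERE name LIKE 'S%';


LIKE 'S%' matches names starting with 'S'
Matching: 1

1 rows:
Sam


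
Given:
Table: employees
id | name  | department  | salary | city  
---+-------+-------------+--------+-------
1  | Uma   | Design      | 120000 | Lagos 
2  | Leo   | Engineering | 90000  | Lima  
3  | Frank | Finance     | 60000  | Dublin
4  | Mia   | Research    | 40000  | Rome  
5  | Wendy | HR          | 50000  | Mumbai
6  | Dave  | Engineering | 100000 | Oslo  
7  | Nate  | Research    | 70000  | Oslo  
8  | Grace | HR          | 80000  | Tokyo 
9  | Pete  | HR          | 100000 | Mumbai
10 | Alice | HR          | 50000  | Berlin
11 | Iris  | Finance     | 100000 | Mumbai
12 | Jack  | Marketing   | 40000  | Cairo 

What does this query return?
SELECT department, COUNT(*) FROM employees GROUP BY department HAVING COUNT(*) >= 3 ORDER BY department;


Groups with count >= 3:
  HR: 4 -> PASS
  Design: 1 -> filtered out
  Engineering: 2 -> filtered out
  Finance: 2 -> filtered out
  Marketing: 1 -> filtered out
  Research: 2 -> filtered out


1 groups:
HR, 4


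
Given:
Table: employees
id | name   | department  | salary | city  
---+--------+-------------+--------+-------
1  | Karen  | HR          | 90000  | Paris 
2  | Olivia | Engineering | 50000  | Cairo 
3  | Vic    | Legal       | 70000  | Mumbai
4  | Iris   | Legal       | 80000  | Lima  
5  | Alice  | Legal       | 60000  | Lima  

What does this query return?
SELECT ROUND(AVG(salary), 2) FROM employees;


SUM(salary) = 350000
COUNT = 5
ROUND(AVG, 2) = ROUND(350000 / 5, 2) = 70000.0

70000.0


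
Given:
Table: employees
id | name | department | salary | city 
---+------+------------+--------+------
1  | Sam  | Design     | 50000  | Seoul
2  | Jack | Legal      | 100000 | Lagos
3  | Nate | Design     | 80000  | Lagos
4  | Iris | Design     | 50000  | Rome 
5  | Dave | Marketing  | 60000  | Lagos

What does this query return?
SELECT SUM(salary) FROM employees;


SUM(salary) = 50000 + 100000 + 80000 + 50000 + 60000 = 340000

340000


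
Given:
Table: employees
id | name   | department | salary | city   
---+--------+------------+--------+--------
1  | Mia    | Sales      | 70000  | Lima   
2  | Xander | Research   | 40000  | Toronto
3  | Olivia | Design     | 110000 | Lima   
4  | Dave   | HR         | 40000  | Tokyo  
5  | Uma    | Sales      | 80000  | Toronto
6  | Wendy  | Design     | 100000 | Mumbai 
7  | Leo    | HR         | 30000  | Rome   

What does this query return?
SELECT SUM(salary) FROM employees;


SUM(salary) = 70000 + 40000 + 110000 + 40000 + 80000 + 100000 + 30000 = 470000

470000


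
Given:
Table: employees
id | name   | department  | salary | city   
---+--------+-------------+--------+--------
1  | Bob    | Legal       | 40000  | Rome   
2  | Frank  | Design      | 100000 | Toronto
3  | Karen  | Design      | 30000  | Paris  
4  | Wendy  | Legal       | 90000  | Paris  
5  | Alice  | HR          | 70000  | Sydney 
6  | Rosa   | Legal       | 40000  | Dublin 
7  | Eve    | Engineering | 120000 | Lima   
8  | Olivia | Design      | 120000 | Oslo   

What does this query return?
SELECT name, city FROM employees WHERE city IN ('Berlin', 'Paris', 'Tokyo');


Filtering: city IN ('Berlin', 'Paris', 'Tokyo')
Matching: 2 rows

2 rows:
Karen, Paris
Wendy, Paris


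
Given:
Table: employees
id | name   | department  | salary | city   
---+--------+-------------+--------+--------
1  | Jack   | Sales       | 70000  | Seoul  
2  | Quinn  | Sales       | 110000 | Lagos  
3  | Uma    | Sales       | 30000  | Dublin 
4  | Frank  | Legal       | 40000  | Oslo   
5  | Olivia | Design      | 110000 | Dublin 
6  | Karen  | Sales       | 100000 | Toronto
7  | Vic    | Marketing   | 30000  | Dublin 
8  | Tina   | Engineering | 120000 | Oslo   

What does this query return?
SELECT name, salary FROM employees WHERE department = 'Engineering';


Filtering: department = 'Engineering'
Matching rows: 1

1 rows:
Tina, 120000


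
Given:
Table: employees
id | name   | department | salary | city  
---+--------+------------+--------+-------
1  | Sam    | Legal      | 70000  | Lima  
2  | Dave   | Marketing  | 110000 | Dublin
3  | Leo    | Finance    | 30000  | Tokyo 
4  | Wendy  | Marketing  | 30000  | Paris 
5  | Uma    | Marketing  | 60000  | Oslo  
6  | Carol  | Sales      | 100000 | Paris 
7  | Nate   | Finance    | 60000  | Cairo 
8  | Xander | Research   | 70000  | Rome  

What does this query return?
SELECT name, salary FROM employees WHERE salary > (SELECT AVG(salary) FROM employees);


Subquery: AVG(salary) = 66250.0
Filtering: salary > 66250.0
  Sam (70000) -> MATCH
  Dave (110000) -> MATCH
  Carol (100000) -> MATCH
  Xander (70000) -> MATCH


4 rows:
Sam, 70000
Dave, 110000
Carol, 100000
Xander, 70000


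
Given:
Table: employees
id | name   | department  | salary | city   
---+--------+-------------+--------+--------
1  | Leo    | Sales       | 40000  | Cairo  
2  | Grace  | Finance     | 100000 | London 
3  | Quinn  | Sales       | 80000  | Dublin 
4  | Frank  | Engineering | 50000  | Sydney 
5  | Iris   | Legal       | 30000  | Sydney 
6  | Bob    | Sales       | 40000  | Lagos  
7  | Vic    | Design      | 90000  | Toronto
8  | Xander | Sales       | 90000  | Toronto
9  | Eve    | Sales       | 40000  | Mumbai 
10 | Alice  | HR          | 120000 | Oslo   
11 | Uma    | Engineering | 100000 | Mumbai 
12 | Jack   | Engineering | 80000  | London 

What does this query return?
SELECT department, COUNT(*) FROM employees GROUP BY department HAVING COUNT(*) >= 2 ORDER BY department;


Groups with count >= 2:
  Engineering: 3 -> PASS
  Sales: 5 -> PASS
  Design: 1 -> filtered out
  Finance: 1 -> filtered out
  HR: 1 -> filtered out
  Legal: 1 -> filtered out


2 groups:
Engineering, 3
Sales, 5


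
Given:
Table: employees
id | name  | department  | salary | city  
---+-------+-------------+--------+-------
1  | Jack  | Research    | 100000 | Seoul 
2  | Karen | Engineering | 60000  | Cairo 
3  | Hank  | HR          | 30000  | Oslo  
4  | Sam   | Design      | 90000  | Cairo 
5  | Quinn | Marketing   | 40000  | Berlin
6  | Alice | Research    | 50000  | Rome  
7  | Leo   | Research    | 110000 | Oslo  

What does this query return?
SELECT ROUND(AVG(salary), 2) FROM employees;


SUM(salary) = 480000
COUNT = 7
ROUND(AVG, 2) = ROUND(480000 / 7, 2) = 68571.43

68571.43


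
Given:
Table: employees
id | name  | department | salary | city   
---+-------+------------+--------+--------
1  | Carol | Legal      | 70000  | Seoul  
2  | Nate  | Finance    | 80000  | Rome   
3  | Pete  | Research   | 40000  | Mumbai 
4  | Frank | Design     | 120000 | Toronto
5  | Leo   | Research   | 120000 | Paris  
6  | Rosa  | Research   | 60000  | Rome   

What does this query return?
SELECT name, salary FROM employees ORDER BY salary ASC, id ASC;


Sorting by salary ASC, then id ASC for ties

6 rows:
Pete, 40000
Rosa, 60000
Carol, 70000
Nate, 80000
Frank, 120000
Leo, 120000


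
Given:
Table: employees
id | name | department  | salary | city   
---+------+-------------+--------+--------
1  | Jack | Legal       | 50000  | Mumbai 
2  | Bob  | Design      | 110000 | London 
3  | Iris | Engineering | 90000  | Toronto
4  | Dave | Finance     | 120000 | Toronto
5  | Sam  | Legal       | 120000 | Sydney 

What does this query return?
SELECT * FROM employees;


SELECT * returns all 5 rows with all columns

5 rows:
1, Jack, Legal, 50000, Mumbai
2, Bob, Design, 110000, London
3, Iris, Engineering, 90000, Toronto
4, Dave, Finance, 120000, Toronto
5, Sam, Legal, 120000, Sydney


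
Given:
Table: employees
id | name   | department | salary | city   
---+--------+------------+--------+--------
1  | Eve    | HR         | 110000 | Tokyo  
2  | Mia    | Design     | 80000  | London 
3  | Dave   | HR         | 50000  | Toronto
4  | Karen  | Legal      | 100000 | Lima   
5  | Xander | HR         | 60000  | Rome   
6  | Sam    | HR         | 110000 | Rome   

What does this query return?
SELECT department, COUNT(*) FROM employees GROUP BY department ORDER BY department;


Assigning each row to its department group:
  Eve -> HR
  Mia -> Design
  Dave -> HR
  Karen -> Legal
  Xander -> HR
  Sam -> HR


3 groups:
Design, 1
HR, 4
Legal, 1


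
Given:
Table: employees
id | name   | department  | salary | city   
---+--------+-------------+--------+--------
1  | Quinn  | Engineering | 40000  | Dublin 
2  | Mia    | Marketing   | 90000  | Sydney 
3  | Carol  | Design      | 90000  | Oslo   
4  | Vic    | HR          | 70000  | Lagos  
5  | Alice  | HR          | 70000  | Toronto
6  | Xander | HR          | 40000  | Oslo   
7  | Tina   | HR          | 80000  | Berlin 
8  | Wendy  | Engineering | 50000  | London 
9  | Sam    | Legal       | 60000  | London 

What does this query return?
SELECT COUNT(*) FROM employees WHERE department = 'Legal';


Counting rows where department = 'Legal'
  Sam -> MATCH


1


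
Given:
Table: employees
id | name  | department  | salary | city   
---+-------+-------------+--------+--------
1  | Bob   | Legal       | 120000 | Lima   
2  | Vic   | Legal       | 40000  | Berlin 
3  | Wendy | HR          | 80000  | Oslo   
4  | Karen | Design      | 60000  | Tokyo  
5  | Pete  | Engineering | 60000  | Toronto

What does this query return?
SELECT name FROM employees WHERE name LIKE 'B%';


LIKE 'B%' matches names starting with 'B'
Matching: 1

1 rows:
Bob


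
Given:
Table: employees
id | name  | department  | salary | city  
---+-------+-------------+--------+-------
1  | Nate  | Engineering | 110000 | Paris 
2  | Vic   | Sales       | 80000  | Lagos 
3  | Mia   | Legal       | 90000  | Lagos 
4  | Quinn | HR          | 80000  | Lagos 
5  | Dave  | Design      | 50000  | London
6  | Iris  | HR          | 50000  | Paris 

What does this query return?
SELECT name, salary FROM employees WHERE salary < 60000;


Filtering: salary < 60000
Matching: 2 rows

2 rows:
Dave, 50000
Iris, 50000


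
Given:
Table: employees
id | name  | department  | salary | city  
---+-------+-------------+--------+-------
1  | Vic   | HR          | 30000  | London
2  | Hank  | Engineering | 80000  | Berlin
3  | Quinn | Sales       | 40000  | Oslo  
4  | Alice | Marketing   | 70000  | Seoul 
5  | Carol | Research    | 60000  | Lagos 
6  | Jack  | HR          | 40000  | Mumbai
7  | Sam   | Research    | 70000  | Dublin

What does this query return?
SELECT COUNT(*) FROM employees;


COUNT(*) counts all rows

7


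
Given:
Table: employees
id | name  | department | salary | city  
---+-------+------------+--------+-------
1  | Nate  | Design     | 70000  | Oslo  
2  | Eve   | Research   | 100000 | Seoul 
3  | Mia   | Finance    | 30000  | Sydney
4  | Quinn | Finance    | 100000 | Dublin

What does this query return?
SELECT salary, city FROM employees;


Projecting columns: salary, city

4 rows:
70000, Oslo
100000, Seoul
30000, Sydney
100000, Dublin


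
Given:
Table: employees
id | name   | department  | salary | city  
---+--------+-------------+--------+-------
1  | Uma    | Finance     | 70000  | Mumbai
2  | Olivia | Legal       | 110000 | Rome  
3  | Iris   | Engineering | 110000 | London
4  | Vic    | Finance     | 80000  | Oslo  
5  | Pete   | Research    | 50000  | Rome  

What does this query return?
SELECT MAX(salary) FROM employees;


Salaries: 70000, 110000, 110000, 80000, 50000
MAX = 110000

110000


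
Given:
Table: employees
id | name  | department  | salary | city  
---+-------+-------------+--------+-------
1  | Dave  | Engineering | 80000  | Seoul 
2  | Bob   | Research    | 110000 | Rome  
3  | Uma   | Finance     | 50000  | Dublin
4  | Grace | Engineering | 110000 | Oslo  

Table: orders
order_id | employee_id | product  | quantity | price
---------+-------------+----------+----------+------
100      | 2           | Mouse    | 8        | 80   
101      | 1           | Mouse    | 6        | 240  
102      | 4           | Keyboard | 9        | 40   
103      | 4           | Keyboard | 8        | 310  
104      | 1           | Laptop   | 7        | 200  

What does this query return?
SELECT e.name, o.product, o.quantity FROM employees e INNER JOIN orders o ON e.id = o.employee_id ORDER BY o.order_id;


Joining employees.id = orders.employee_id:
  employee Bob (id=2) -> order Mouse
  employee Dave (id=1) -> order Mouse
  employee Grace (id=4) -> order Keyboard
  employee Grace (id=4) -> order Keyboard
  employee Dave (id=1) -> order Laptop


5 rows:
Bob, Mouse, 8
Dave, Mouse, 6
Grace, Keyboard, 9
Grace, Keyboard, 8
Dave, Laptop, 7


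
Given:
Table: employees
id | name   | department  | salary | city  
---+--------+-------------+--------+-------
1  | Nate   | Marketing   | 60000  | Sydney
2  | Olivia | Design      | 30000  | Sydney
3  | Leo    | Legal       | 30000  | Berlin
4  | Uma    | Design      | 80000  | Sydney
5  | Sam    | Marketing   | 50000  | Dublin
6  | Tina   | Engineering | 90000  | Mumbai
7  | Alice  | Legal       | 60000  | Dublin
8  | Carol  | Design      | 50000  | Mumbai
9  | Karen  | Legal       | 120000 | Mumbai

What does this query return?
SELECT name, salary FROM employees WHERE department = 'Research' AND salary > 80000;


Filtering: department = 'Research' AND salary > 80000
Matching: 0 rows

Empty result set (0 rows)


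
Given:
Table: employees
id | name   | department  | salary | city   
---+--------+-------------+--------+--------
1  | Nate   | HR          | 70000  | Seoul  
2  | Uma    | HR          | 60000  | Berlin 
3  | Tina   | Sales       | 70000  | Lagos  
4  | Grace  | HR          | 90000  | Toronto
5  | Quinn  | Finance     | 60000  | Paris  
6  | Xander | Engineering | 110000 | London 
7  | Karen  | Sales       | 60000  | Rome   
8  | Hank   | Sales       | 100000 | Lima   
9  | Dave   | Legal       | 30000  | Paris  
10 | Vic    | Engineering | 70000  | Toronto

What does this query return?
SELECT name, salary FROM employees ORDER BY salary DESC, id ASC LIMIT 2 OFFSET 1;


Sort by salary DESC (id ASC tiebreak), then skip 1 and take 2
Rows 2 through 3

2 rows:
Hank, 100000
Grace, 90000


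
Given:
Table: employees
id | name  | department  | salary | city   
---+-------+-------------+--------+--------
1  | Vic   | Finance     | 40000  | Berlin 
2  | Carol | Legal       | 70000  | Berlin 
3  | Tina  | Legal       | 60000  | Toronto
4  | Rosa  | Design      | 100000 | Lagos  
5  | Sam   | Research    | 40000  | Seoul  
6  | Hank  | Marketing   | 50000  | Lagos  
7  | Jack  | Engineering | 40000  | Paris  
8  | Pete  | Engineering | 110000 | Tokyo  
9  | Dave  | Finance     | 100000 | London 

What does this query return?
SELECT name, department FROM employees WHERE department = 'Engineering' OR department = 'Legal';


Filtering: department = 'Engineering' OR 'Legal'
Matching: 4 rows

4 rows:
Carol, Legal
Tina, Legal
Jack, Engineering
Pete, Engineering


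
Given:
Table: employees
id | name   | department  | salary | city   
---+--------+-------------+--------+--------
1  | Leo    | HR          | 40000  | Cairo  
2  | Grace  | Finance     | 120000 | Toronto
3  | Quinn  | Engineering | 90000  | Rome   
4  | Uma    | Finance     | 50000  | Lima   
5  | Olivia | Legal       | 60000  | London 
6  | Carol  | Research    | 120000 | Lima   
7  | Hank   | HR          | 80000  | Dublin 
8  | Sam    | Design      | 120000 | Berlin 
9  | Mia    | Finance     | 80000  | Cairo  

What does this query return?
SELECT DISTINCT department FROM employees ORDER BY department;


All 'department' values (row order): HR, Finance, Engineering, Finance, Legal, Research, HR, Design, Finance
Removing duplicates leaves 6 unique value(s).

6 values:
Design
Engineering
Finance
HR
Legal
Research


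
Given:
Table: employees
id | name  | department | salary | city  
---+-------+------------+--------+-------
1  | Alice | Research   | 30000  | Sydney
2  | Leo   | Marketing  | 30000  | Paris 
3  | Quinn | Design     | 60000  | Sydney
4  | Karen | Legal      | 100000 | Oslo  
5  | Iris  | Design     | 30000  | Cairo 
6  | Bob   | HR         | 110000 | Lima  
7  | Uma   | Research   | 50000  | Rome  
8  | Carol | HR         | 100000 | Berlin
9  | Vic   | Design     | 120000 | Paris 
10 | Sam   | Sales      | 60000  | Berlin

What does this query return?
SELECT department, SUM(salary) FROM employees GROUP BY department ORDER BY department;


Summing salary within each department:
  Design: 60000 + 30000 + 120000 = 210000
  HR: 110000 + 100000 = 210000
  Legal: 100000 = 100000
  Marketing: 30000 = 30000
  Research: 30000 + 50000 = 80000
  Sales: 60000 = 60000


6 groups:
Design, 210000
HR, 210000
Legal, 100000
Marketing, 30000
Research, 80000
Sales, 60000


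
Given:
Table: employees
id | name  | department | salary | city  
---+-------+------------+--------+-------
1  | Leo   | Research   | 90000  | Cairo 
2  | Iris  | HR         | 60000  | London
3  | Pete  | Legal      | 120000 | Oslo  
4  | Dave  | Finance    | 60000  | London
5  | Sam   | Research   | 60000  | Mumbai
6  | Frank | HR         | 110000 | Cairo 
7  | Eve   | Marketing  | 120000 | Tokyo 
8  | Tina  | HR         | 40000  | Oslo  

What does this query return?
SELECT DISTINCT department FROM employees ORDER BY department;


All 'department' values (row order): Research, HR, Legal, Finance, Research, HR, Marketing, HR
Removing duplicates leaves 5 unique value(s).

5 values:
Finance
HR
Legal
Marketing
Research


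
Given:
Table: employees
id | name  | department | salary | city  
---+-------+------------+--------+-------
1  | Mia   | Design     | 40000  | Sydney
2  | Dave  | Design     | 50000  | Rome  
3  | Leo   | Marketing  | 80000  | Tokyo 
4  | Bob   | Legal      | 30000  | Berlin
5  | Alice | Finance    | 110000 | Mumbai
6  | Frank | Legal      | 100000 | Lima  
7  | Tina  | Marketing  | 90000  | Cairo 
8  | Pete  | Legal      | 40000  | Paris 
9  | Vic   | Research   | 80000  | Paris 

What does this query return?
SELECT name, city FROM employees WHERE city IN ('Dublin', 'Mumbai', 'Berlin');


Filtering: city IN ('Dublin', 'Mumbai', 'Berlin')
Matching: 2 rows

2 rows:
Bob, Berlin
Alice, Mumbai
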